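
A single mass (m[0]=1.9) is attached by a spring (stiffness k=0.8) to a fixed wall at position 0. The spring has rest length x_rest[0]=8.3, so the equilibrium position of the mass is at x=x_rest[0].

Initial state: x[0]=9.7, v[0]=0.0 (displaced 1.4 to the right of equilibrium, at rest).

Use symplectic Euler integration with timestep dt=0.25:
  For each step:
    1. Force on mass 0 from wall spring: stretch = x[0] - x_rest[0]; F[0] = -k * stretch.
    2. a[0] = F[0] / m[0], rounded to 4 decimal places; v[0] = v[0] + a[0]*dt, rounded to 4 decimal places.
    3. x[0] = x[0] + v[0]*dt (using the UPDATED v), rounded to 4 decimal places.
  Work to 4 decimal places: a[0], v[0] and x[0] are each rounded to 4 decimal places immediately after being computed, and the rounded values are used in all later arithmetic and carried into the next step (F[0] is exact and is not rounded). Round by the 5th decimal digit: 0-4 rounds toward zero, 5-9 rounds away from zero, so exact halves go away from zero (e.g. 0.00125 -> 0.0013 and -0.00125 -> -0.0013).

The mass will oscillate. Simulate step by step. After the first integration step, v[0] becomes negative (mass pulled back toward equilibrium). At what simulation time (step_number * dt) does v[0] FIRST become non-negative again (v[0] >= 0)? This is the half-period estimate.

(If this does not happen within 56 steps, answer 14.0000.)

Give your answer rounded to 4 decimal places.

Answer: 5.0000

Derivation:
Step 0: x=[9.7000] v=[0.0000]
Step 1: x=[9.6632] v=[-0.1474]
Step 2: x=[9.5905] v=[-0.2909]
Step 3: x=[9.4838] v=[-0.4268]
Step 4: x=[9.3460] v=[-0.5514]
Step 5: x=[9.1806] v=[-0.6615]
Step 6: x=[8.9921] v=[-0.7542]
Step 7: x=[8.7853] v=[-0.8271]
Step 8: x=[8.5658] v=[-0.8782]
Step 9: x=[8.3393] v=[-0.9062]
Step 10: x=[8.1117] v=[-0.9103]
Step 11: x=[7.8891] v=[-0.8905]
Step 12: x=[7.6773] v=[-0.8473]
Step 13: x=[7.4819] v=[-0.7818]
Step 14: x=[7.3080] v=[-0.6957]
Step 15: x=[7.1602] v=[-0.5913]
Step 16: x=[7.0424] v=[-0.4713]
Step 17: x=[6.9577] v=[-0.3389]
Step 18: x=[6.9083] v=[-0.1976]
Step 19: x=[6.8955] v=[-0.0511]
Step 20: x=[6.9197] v=[0.0968]
First v>=0 after going negative at step 20, time=5.0000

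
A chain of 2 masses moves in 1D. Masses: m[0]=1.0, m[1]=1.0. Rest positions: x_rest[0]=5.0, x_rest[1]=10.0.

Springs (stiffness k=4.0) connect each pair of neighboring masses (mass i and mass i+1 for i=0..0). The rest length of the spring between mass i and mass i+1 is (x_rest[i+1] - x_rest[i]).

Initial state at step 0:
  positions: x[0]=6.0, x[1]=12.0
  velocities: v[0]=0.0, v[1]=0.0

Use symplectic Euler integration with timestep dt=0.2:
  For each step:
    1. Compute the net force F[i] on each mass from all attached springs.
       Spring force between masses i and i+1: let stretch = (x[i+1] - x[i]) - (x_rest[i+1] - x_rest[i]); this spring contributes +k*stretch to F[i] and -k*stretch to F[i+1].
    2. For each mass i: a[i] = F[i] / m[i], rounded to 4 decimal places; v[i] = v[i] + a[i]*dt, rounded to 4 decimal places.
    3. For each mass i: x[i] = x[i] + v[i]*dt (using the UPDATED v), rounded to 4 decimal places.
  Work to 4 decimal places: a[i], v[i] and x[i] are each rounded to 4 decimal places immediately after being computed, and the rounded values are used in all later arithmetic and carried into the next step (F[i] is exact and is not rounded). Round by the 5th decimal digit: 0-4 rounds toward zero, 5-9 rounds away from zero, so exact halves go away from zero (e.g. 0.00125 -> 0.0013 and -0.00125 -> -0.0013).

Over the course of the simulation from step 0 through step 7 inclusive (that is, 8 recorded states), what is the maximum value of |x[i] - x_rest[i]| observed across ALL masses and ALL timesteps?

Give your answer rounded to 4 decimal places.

Step 0: x=[6.0000 12.0000] v=[0.0000 0.0000]
Step 1: x=[6.1600 11.8400] v=[0.8000 -0.8000]
Step 2: x=[6.4288 11.5712] v=[1.3440 -1.3440]
Step 3: x=[6.7204 11.2796] v=[1.4579 -1.4579]
Step 4: x=[6.9415 11.0585] v=[1.1053 -1.1053]
Step 5: x=[7.0213 10.9787] v=[0.3989 -0.3989]
Step 6: x=[6.9343 11.0657] v=[-0.4352 0.4352]
Step 7: x=[6.7083 11.2917] v=[-1.1301 1.1301]
Max displacement = 2.0213

Answer: 2.0213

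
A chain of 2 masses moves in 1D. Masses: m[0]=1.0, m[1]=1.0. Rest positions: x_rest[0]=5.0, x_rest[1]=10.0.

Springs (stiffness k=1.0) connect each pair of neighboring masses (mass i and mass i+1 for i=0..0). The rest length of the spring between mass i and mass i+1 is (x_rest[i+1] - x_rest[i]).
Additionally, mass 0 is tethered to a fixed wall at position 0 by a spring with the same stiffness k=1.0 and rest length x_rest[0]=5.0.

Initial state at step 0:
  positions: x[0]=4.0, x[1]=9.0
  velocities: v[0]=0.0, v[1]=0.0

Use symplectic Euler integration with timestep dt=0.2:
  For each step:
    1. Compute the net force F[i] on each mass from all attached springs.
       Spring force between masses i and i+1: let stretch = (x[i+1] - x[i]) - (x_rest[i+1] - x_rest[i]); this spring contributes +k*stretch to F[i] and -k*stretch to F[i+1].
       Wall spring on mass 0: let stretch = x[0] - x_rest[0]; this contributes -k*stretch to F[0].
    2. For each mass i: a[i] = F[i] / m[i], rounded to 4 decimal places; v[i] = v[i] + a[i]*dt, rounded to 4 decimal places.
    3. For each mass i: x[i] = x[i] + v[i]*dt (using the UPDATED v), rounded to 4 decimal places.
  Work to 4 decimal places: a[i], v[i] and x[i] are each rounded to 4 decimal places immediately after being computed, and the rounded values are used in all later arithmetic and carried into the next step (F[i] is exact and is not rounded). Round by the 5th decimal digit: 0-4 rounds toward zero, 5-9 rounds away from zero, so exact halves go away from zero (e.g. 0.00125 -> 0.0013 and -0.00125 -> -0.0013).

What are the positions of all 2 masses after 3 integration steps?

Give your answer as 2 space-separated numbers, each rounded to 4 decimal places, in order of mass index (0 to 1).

Answer: 4.2243 9.0078

Derivation:
Step 0: x=[4.0000 9.0000] v=[0.0000 0.0000]
Step 1: x=[4.0400 9.0000] v=[0.2000 0.0000]
Step 2: x=[4.1168 9.0016] v=[0.3840 0.0080]
Step 3: x=[4.2243 9.0078] v=[0.5376 0.0310]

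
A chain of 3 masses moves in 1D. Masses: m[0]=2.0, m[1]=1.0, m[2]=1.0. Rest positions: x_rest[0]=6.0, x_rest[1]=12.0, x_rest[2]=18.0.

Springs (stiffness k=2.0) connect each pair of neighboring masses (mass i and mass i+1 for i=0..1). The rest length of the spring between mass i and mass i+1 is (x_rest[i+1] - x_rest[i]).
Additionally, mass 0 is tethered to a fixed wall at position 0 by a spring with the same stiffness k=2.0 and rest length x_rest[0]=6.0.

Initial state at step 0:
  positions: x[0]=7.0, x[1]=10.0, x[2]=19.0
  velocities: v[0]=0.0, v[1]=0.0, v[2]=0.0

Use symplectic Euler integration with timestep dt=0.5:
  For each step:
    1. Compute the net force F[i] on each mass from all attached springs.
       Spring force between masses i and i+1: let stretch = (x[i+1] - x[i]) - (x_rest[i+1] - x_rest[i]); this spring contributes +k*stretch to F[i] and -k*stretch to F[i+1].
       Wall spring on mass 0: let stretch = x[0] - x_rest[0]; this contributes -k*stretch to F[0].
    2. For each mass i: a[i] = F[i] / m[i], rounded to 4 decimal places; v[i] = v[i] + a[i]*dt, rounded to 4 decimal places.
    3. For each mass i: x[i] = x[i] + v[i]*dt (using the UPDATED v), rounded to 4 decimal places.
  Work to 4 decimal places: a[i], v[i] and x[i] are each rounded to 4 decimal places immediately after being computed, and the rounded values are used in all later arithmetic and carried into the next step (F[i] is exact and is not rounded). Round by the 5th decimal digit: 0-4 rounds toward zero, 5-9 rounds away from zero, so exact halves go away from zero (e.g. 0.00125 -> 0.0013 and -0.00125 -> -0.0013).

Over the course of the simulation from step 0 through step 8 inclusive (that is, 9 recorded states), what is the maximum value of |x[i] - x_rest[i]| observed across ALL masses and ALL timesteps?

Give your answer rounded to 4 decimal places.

Answer: 2.7500

Derivation:
Step 0: x=[7.0000 10.0000 19.0000] v=[0.0000 0.0000 0.0000]
Step 1: x=[6.0000 13.0000 17.5000] v=[-2.0000 6.0000 -3.0000]
Step 2: x=[5.2500 14.7500 16.7500] v=[-1.5000 3.5000 -1.5000]
Step 3: x=[5.5625 12.7500 18.0000] v=[0.6250 -4.0000 2.5000]
Step 4: x=[6.2813 9.7813 19.6250] v=[1.4375 -5.9375 3.2500]
Step 5: x=[6.3048 9.9844 19.3282] v=[0.0469 0.4062 -0.5937]
Step 6: x=[5.6720 13.0196 17.3595] v=[-1.2657 6.0704 -3.9375]
Step 7: x=[5.4581 14.5510 16.2208] v=[-0.4279 3.0627 -2.2774]
Step 8: x=[6.1529 12.3708 17.2472] v=[1.3895 -4.3604 2.0528]
Max displacement = 2.7500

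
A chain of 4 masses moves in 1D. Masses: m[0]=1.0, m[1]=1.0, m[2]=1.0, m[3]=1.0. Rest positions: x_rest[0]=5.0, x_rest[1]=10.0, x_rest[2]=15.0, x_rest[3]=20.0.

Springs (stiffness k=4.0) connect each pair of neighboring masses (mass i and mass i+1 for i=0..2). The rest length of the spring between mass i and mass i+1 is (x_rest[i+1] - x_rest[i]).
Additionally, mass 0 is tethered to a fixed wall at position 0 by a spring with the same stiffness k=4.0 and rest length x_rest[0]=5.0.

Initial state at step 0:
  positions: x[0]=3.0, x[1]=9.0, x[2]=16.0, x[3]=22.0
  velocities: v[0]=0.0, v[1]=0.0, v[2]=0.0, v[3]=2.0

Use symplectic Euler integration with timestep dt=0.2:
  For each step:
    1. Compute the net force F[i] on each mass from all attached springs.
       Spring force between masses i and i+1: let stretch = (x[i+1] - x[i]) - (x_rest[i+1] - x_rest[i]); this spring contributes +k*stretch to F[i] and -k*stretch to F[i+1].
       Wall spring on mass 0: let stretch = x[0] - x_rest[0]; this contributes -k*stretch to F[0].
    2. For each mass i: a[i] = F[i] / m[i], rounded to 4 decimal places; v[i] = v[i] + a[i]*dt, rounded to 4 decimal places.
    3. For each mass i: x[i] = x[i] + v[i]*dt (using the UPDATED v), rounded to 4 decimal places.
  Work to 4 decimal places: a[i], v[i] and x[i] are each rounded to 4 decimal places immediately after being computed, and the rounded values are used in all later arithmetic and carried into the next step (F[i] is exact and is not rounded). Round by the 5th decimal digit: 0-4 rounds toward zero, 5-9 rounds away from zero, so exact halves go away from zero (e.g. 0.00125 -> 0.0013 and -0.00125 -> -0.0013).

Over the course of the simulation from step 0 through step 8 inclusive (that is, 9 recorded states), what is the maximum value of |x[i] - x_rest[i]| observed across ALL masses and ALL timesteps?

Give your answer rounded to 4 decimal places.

Answer: 2.7680

Derivation:
Step 0: x=[3.0000 9.0000 16.0000 22.0000] v=[0.0000 0.0000 0.0000 2.0000]
Step 1: x=[3.4800 9.1600 15.8400 22.2400] v=[2.4000 0.8000 -0.8000 1.2000]
Step 2: x=[4.3120 9.4800 15.6352 22.2560] v=[4.1600 1.6000 -1.0240 0.0800]
Step 3: x=[5.2810 9.9580 15.5049 22.0127] v=[4.8448 2.3898 -0.6515 -1.2166]
Step 4: x=[6.1533 10.5751 15.5283 21.5281] v=[4.3616 3.0857 0.1172 -2.4228]
Step 5: x=[6.7486 11.2773 15.7192 20.8836] v=[2.9764 3.5108 0.9545 -3.2226]
Step 6: x=[6.9887 11.9656 16.0257 20.2128] v=[1.2005 3.4414 1.5325 -3.3541]
Step 7: x=[6.9069 12.5072 16.3525 19.6720] v=[-0.4089 2.7080 1.6341 -2.7038]
Step 8: x=[6.6161 12.7680 16.5952 19.4001] v=[-1.4542 1.3040 1.2135 -1.3594]
Max displacement = 2.7680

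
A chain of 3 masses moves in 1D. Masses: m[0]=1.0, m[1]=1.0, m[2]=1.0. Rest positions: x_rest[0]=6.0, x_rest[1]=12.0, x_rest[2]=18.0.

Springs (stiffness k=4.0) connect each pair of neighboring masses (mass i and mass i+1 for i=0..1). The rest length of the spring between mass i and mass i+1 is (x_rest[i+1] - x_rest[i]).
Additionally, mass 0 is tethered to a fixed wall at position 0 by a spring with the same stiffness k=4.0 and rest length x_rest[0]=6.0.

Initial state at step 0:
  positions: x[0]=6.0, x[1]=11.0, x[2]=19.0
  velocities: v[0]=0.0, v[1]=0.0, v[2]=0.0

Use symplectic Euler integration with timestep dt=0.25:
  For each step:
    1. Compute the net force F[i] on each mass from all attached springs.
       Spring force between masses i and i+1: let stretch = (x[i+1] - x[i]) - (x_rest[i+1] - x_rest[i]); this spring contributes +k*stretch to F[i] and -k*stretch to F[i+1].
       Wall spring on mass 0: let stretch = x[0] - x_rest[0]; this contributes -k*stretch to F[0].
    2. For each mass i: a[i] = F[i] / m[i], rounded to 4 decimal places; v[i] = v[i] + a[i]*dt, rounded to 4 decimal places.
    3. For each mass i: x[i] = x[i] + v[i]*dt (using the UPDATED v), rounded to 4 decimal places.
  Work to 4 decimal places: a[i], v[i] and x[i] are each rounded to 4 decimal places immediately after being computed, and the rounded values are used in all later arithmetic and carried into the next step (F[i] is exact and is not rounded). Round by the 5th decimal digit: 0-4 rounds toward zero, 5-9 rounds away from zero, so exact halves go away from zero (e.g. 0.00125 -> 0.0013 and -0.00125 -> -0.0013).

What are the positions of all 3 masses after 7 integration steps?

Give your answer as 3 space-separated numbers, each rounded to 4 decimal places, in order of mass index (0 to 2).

Answer: 6.4915 11.3204 18.3062

Derivation:
Step 0: x=[6.0000 11.0000 19.0000] v=[0.0000 0.0000 0.0000]
Step 1: x=[5.7500 11.7500 18.5000] v=[-1.0000 3.0000 -2.0000]
Step 2: x=[5.5625 12.6875 17.8125] v=[-0.7500 3.7500 -2.7500]
Step 3: x=[5.7656 13.1250 17.3438] v=[0.8125 1.7500 -1.8750]
Step 4: x=[6.3672 12.7774 17.3204] v=[2.4063 -1.3906 -0.0938]
Step 5: x=[6.9795 11.9630 17.6612] v=[2.4493 -3.2578 1.3632]
Step 6: x=[7.0928 11.3272 18.0775] v=[0.4533 -2.5431 1.6650]
Step 7: x=[6.4915 11.3204 18.3062] v=[-2.4051 -0.0272 0.9147]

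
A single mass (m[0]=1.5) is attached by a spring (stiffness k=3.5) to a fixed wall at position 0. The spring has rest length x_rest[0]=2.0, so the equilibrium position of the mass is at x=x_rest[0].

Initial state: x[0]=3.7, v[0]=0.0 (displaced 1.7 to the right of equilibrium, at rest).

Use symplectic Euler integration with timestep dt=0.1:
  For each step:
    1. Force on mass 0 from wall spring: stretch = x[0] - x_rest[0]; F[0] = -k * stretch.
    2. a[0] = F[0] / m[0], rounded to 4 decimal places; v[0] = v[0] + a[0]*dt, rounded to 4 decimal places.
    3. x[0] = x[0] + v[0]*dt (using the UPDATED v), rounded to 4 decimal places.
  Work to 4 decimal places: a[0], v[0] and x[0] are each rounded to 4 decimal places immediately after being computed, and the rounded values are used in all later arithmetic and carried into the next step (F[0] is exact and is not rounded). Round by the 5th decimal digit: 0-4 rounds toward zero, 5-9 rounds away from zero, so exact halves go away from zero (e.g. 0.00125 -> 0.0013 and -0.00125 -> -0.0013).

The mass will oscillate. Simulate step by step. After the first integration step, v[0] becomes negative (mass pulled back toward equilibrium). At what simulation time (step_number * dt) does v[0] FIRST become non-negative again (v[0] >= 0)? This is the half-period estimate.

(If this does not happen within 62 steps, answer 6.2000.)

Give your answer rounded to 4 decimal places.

Answer: 2.1000

Derivation:
Step 0: x=[3.7000] v=[0.0000]
Step 1: x=[3.6603] v=[-0.3967]
Step 2: x=[3.5819] v=[-0.7841]
Step 3: x=[3.4666] v=[-1.1532]
Step 4: x=[3.3171] v=[-1.4954]
Step 5: x=[3.1368] v=[-1.8027]
Step 6: x=[2.9300] v=[-2.0680]
Step 7: x=[2.7015] v=[-2.2850]
Step 8: x=[2.4566] v=[-2.4487]
Step 9: x=[2.2011] v=[-2.5552]
Step 10: x=[1.9409] v=[-2.6021]
Step 11: x=[1.6821] v=[-2.5883]
Step 12: x=[1.4307] v=[-2.5141]
Step 13: x=[1.1926] v=[-2.3813]
Step 14: x=[0.9733] v=[-2.1929]
Step 15: x=[0.7780] v=[-1.9533]
Step 16: x=[0.6112] v=[-1.6682]
Step 17: x=[0.4768] v=[-1.3442]
Step 18: x=[0.3779] v=[-0.9888]
Step 19: x=[0.3169] v=[-0.6103]
Step 20: x=[0.2951] v=[-0.2176]
Step 21: x=[0.3131] v=[0.1802]
First v>=0 after going negative at step 21, time=2.1000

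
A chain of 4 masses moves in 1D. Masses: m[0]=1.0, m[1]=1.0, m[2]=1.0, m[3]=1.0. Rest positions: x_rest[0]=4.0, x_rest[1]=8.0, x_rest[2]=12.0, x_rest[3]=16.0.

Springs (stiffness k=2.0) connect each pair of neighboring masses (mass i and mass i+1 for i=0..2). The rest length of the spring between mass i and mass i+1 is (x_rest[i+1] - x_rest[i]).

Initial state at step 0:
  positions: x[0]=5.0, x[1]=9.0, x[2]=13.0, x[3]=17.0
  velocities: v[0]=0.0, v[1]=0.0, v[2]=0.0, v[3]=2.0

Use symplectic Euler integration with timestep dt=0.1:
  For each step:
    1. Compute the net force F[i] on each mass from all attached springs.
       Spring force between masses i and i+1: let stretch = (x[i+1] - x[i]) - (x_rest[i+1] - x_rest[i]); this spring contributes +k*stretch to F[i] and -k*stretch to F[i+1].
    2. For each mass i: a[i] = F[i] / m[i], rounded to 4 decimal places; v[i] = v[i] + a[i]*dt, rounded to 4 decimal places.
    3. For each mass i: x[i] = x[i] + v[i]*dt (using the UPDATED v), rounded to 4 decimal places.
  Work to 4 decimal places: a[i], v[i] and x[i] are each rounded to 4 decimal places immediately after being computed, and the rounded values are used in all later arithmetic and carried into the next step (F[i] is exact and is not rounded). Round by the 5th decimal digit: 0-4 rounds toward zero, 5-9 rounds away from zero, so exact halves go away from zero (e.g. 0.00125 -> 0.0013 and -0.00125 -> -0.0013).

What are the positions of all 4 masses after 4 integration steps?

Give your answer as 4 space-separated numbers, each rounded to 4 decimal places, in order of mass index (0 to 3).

Step 0: x=[5.0000 9.0000 13.0000 17.0000] v=[0.0000 0.0000 0.0000 2.0000]
Step 1: x=[5.0000 9.0000 13.0000 17.2000] v=[0.0000 0.0000 0.0000 2.0000]
Step 2: x=[5.0000 9.0000 13.0040 17.3960] v=[0.0000 0.0000 0.0400 1.9600]
Step 3: x=[5.0000 9.0001 13.0158 17.5842] v=[0.0000 0.0008 0.1176 1.8816]
Step 4: x=[5.0000 9.0005 13.0386 17.7610] v=[0.0000 0.0039 0.2281 1.7679]

Answer: 5.0000 9.0005 13.0386 17.7610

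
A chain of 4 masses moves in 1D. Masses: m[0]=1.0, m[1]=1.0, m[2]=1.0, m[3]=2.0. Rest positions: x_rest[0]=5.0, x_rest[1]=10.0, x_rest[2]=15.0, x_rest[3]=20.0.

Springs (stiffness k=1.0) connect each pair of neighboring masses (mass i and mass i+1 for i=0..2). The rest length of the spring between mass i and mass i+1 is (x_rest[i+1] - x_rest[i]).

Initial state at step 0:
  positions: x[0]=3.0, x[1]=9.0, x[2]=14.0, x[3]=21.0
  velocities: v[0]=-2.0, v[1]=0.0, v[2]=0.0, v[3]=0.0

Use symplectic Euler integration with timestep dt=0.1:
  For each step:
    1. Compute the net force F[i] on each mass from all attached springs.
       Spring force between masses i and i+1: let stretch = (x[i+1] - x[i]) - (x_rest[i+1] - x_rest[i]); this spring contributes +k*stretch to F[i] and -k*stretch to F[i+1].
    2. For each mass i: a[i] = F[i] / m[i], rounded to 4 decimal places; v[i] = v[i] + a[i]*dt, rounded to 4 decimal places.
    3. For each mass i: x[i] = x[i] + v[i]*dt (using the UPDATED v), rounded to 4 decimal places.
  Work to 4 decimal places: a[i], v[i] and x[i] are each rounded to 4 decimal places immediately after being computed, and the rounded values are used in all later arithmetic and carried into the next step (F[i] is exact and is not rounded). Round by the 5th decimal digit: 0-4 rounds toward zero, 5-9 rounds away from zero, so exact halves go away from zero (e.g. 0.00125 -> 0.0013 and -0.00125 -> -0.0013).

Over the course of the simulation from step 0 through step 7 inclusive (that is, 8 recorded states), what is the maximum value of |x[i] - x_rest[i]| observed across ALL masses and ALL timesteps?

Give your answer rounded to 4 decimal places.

Answer: 3.0367

Derivation:
Step 0: x=[3.0000 9.0000 14.0000 21.0000] v=[-2.0000 0.0000 0.0000 0.0000]
Step 1: x=[2.8100 8.9900 14.0200 20.9900] v=[-1.9000 -0.1000 0.2000 -0.1000]
Step 2: x=[2.6318 8.9685 14.0594 20.9702] v=[-1.7820 -0.2150 0.3940 -0.1985]
Step 3: x=[2.4670 8.9345 14.1170 20.9408] v=[-1.6483 -0.3396 0.5760 -0.2940]
Step 4: x=[2.3168 8.8877 14.1910 20.9023] v=[-1.5016 -0.4681 0.7401 -0.3852]
Step 5: x=[2.1824 8.8282 14.2791 20.8552] v=[-1.3445 -0.5949 0.8809 -0.4708]
Step 6: x=[2.0644 8.7568 14.3784 20.8002] v=[-1.1799 -0.7144 0.9934 -0.5496]
Step 7: x=[1.9633 8.6747 14.4857 20.7381] v=[-1.0107 -0.8215 1.0734 -0.6207]
Max displacement = 3.0367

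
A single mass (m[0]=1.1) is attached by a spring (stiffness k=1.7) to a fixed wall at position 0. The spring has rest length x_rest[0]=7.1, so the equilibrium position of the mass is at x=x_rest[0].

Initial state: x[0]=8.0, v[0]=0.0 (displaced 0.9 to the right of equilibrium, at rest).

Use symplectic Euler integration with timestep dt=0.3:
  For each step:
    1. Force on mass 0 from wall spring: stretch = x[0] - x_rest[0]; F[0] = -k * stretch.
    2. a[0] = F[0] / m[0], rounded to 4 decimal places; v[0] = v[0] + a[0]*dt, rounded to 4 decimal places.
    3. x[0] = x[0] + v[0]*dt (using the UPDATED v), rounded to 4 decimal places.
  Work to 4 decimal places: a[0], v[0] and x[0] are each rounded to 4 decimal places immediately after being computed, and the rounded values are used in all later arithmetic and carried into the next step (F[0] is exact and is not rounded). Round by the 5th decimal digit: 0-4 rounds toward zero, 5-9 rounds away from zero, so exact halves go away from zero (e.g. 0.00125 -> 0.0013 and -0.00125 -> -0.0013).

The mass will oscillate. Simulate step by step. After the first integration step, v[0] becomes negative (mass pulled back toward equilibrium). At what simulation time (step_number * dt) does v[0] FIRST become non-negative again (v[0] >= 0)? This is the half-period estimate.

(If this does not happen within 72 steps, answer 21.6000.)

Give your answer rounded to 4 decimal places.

Step 0: x=[8.0000] v=[0.0000]
Step 1: x=[7.8748] v=[-0.4173]
Step 2: x=[7.6419] v=[-0.7765]
Step 3: x=[7.3336] v=[-1.0278]
Step 4: x=[6.9928] v=[-1.1361]
Step 5: x=[6.6669] v=[-1.0864]
Step 6: x=[6.4012] v=[-0.8856]
Step 7: x=[6.2327] v=[-0.5616]
Step 8: x=[6.1849] v=[-0.1595]
Step 9: x=[6.2643] v=[0.2648]
First v>=0 after going negative at step 9, time=2.7000

Answer: 2.7000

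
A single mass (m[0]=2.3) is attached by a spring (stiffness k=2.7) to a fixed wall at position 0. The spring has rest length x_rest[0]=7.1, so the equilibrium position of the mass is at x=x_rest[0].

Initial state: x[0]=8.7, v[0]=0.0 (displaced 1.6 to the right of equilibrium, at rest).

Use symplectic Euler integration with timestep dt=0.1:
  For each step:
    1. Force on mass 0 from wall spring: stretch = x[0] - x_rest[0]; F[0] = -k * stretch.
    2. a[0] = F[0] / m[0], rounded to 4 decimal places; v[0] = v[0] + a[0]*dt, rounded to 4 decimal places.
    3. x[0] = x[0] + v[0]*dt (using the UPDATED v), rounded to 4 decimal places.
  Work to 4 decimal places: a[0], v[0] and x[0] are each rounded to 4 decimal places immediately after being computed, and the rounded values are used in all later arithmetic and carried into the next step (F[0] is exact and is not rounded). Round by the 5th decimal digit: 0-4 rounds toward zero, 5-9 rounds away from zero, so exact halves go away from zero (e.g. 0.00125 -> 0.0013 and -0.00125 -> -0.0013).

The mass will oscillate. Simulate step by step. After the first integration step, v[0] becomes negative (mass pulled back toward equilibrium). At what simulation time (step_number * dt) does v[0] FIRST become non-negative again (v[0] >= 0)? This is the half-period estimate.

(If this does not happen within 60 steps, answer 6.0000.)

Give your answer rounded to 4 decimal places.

Answer: 2.9000

Derivation:
Step 0: x=[8.7000] v=[0.0000]
Step 1: x=[8.6812] v=[-0.1878]
Step 2: x=[8.6439] v=[-0.3734]
Step 3: x=[8.5884] v=[-0.5546]
Step 4: x=[8.5155] v=[-0.7293]
Step 5: x=[8.4260] v=[-0.8955]
Step 6: x=[8.3209] v=[-1.0512]
Step 7: x=[8.2015] v=[-1.1945]
Step 8: x=[8.0691] v=[-1.3238]
Step 9: x=[7.9253] v=[-1.4376]
Step 10: x=[7.7719] v=[-1.5345]
Step 11: x=[7.6106] v=[-1.6134]
Step 12: x=[7.4433] v=[-1.6733]
Step 13: x=[7.2719] v=[-1.7136]
Step 14: x=[7.0985] v=[-1.7338]
Step 15: x=[6.9251] v=[-1.7336]
Step 16: x=[6.7538] v=[-1.7131]
Step 17: x=[6.5866] v=[-1.6725]
Step 18: x=[6.4254] v=[-1.6122]
Step 19: x=[6.2721] v=[-1.5330]
Step 20: x=[6.1285] v=[-1.4358]
Step 21: x=[5.9963] v=[-1.3218]
Step 22: x=[5.8771] v=[-1.1922]
Step 23: x=[5.7722] v=[-1.0486]
Step 24: x=[5.6829] v=[-0.8927]
Step 25: x=[5.6103] v=[-0.7263]
Step 26: x=[5.5552] v=[-0.5514]
Step 27: x=[5.5182] v=[-0.3701]
Step 28: x=[5.4998] v=[-0.1844]
Step 29: x=[5.5002] v=[0.0035]
First v>=0 after going negative at step 29, time=2.9000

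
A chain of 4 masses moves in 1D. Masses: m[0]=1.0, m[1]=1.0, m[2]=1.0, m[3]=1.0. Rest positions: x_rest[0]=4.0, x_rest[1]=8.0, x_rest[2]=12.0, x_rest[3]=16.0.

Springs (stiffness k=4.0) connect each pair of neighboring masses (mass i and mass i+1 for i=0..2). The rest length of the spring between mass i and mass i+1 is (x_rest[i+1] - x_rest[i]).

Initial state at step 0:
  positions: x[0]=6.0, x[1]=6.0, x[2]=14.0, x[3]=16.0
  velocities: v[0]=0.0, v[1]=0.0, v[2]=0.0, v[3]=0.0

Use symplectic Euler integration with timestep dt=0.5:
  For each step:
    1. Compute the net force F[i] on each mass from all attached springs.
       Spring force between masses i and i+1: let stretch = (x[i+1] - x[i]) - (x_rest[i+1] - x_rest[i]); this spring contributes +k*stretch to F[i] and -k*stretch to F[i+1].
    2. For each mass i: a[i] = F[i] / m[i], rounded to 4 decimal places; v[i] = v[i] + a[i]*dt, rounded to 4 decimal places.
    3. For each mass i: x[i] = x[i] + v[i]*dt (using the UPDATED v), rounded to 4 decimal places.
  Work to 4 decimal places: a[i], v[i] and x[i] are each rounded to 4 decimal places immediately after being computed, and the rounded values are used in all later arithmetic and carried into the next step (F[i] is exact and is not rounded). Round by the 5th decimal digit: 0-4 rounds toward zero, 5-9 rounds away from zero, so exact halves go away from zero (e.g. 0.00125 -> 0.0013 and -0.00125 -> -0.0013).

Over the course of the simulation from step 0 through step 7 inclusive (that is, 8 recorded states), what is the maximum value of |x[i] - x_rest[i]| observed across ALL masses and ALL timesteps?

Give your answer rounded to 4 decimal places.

Step 0: x=[6.0000 6.0000 14.0000 16.0000] v=[0.0000 0.0000 0.0000 0.0000]
Step 1: x=[2.0000 14.0000 8.0000 18.0000] v=[-8.0000 16.0000 -12.0000 4.0000]
Step 2: x=[6.0000 4.0000 18.0000 14.0000] v=[8.0000 -20.0000 20.0000 -8.0000]
Step 3: x=[4.0000 10.0000 10.0000 18.0000] v=[-4.0000 12.0000 -16.0000 8.0000]
Step 4: x=[4.0000 10.0000 10.0000 18.0000] v=[0.0000 0.0000 0.0000 0.0000]
Step 5: x=[6.0000 4.0000 18.0000 14.0000] v=[4.0000 -12.0000 16.0000 -8.0000]
Step 6: x=[2.0000 14.0000 8.0000 18.0000] v=[-8.0000 20.0000 -20.0000 8.0000]
Step 7: x=[6.0000 6.0000 14.0000 16.0000] v=[8.0000 -16.0000 12.0000 -4.0000]
Max displacement = 6.0000

Answer: 6.0000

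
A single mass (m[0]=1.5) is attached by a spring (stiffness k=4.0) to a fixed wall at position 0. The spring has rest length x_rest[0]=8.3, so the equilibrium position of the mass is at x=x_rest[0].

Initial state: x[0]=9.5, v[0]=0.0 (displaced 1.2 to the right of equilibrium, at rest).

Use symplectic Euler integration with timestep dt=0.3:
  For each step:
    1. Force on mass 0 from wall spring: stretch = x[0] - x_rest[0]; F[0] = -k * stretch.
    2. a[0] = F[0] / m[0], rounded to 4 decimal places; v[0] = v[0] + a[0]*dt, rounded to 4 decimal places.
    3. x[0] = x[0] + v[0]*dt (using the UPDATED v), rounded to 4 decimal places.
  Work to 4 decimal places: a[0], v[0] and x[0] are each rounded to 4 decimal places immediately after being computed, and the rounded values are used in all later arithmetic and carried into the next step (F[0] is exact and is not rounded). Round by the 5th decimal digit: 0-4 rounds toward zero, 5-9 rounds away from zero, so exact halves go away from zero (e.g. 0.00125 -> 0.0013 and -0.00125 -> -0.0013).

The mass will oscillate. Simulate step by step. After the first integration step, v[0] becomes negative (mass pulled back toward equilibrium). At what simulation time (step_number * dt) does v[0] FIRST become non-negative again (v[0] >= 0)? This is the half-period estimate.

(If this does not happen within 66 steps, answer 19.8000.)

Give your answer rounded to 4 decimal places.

Answer: 2.1000

Derivation:
Step 0: x=[9.5000] v=[0.0000]
Step 1: x=[9.2120] v=[-0.9600]
Step 2: x=[8.7051] v=[-1.6896]
Step 3: x=[8.1010] v=[-2.0137]
Step 4: x=[7.5447] v=[-1.8545]
Step 5: x=[7.1696] v=[-1.2503]
Step 6: x=[7.0658] v=[-0.3460]
Step 7: x=[7.2582] v=[0.6414]
First v>=0 after going negative at step 7, time=2.1000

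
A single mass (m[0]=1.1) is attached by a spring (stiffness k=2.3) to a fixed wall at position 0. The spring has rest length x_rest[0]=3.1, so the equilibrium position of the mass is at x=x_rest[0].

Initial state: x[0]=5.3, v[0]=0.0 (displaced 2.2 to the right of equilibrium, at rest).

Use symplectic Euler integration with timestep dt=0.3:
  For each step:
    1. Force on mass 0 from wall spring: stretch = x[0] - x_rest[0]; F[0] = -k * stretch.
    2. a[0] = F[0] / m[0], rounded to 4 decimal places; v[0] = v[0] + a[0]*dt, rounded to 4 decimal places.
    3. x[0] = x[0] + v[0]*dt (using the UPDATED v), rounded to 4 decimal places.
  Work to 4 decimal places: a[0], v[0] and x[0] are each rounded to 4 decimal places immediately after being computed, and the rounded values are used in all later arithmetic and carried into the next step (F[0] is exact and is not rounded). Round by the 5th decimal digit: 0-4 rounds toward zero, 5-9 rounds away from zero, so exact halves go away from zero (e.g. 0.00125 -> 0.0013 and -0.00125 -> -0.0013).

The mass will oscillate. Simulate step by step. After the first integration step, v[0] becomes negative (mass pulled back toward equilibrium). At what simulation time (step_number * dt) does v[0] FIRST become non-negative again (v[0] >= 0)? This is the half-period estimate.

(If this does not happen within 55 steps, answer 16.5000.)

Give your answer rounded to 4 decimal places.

Answer: 2.4000

Derivation:
Step 0: x=[5.3000] v=[0.0000]
Step 1: x=[4.8860] v=[-1.3800]
Step 2: x=[4.1359] v=[-2.5003]
Step 3: x=[3.1909] v=[-3.1501]
Step 4: x=[2.2288] v=[-3.2071]
Step 5: x=[1.4306] v=[-2.6606]
Step 6: x=[0.9466] v=[-1.6134]
Step 7: x=[0.8678] v=[-0.2626]
Step 8: x=[1.2091] v=[1.1376]
First v>=0 after going negative at step 8, time=2.4000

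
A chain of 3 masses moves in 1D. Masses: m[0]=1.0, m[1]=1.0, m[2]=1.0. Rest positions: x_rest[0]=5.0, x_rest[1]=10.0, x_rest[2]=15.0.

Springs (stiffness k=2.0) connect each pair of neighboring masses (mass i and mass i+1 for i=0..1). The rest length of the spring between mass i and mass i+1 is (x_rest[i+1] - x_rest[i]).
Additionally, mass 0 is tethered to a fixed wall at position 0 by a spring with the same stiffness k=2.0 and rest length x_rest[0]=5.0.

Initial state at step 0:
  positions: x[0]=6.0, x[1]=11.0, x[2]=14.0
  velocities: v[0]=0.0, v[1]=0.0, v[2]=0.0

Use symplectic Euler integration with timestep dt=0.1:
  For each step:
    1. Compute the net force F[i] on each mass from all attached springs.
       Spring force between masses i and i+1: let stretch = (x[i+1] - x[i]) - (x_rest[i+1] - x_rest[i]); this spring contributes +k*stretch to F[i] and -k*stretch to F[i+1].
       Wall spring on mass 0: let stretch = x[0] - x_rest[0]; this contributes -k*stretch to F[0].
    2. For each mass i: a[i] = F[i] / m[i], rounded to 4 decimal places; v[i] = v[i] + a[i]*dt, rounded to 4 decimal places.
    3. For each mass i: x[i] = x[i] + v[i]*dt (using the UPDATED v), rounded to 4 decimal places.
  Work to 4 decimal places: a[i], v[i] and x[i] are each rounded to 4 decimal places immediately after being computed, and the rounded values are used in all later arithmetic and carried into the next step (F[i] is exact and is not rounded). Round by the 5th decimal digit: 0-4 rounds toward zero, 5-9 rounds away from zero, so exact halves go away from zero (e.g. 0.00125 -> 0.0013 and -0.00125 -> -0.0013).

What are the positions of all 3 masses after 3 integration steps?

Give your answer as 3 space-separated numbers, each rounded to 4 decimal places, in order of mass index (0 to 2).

Step 0: x=[6.0000 11.0000 14.0000] v=[0.0000 0.0000 0.0000]
Step 1: x=[5.9800 10.9600 14.0400] v=[-0.2000 -0.4000 0.4000]
Step 2: x=[5.9400 10.8820 14.1184] v=[-0.4000 -0.7800 0.7840]
Step 3: x=[5.8800 10.7699 14.2321] v=[-0.5996 -1.1211 1.1367]

Answer: 5.8800 10.7699 14.2321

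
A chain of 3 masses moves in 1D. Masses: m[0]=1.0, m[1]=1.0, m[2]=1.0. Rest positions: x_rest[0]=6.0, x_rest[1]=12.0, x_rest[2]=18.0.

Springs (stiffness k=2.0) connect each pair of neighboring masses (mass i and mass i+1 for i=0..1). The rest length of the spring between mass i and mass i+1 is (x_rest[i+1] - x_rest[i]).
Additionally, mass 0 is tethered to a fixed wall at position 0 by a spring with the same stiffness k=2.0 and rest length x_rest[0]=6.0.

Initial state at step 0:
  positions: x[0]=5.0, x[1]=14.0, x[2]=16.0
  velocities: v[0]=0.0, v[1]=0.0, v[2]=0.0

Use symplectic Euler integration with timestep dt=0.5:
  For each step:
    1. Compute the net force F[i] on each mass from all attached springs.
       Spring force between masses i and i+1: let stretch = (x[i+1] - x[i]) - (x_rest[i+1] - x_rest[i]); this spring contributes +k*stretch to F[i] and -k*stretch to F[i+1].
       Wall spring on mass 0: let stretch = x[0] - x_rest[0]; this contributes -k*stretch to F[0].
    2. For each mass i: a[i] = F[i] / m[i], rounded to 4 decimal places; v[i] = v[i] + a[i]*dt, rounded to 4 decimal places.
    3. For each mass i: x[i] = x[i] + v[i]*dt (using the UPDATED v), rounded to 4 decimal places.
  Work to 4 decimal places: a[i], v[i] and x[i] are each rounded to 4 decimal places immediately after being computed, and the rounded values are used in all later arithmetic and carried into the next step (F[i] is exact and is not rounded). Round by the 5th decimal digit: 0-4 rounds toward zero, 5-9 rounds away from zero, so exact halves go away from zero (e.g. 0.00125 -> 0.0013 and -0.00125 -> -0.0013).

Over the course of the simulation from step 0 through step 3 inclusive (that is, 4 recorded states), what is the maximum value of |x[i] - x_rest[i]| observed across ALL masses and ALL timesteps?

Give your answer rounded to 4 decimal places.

Answer: 3.0000

Derivation:
Step 0: x=[5.0000 14.0000 16.0000] v=[0.0000 0.0000 0.0000]
Step 1: x=[7.0000 10.5000 18.0000] v=[4.0000 -7.0000 4.0000]
Step 2: x=[7.2500 9.0000 19.2500] v=[0.5000 -3.0000 2.5000]
Step 3: x=[4.7500 11.7500 18.3750] v=[-5.0000 5.5000 -1.7500]
Max displacement = 3.0000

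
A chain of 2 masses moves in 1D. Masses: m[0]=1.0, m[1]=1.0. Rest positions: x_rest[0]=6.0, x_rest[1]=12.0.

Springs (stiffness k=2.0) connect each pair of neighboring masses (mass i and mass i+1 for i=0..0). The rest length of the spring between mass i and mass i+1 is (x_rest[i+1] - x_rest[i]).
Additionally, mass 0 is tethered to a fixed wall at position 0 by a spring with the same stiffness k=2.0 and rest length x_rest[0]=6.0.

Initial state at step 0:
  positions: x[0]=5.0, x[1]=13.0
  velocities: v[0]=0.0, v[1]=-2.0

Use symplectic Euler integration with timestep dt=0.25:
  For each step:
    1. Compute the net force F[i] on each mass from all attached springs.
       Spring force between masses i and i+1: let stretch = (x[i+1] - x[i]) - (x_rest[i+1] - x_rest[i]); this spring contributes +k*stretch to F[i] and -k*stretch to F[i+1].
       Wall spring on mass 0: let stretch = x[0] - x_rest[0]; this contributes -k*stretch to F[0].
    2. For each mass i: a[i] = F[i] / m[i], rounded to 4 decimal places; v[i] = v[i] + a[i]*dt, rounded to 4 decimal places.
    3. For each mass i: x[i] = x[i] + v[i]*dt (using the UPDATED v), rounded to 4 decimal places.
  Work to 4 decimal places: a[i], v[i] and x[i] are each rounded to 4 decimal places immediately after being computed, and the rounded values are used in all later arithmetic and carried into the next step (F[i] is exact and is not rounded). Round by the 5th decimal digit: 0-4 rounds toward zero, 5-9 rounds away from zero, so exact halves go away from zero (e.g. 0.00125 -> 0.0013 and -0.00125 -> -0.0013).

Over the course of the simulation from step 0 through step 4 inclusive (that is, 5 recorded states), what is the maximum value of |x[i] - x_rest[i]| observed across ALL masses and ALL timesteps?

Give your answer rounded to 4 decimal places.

Answer: 1.9614

Derivation:
Step 0: x=[5.0000 13.0000] v=[0.0000 -2.0000]
Step 1: x=[5.3750 12.2500] v=[1.5000 -3.0000]
Step 2: x=[5.9375 11.3906] v=[2.2500 -3.4375]
Step 3: x=[6.4395 10.5996] v=[2.0078 -3.1641]
Step 4: x=[6.6565 10.0386] v=[0.8681 -2.2442]
Max displacement = 1.9614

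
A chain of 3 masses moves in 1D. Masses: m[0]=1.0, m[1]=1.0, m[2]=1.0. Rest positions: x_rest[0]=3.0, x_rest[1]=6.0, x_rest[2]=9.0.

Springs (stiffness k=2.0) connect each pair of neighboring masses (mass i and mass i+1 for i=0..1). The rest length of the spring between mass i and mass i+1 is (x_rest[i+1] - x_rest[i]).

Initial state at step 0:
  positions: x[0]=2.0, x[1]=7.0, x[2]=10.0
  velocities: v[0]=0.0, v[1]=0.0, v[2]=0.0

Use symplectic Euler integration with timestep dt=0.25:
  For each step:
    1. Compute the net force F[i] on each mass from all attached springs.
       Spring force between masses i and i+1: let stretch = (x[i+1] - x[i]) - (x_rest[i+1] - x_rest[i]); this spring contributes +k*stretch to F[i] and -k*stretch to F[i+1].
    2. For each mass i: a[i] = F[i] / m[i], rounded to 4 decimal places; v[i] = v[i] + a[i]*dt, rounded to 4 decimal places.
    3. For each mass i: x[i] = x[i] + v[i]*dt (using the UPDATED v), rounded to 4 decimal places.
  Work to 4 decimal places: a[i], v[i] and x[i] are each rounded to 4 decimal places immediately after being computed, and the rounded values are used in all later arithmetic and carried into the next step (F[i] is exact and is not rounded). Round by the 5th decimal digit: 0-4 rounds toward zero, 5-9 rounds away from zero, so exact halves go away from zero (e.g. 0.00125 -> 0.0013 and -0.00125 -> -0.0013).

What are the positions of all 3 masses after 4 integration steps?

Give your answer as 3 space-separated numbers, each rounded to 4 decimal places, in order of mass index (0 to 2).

Answer: 3.6925 5.6733 9.6343

Derivation:
Step 0: x=[2.0000 7.0000 10.0000] v=[0.0000 0.0000 0.0000]
Step 1: x=[2.2500 6.7500 10.0000] v=[1.0000 -1.0000 0.0000]
Step 2: x=[2.6875 6.3438 9.9688] v=[1.7500 -1.6250 -0.1250]
Step 3: x=[3.2071 5.9336 9.8594] v=[2.0782 -1.6407 -0.4375]
Step 4: x=[3.6925 5.6733 9.6343] v=[1.9415 -1.0411 -0.9004]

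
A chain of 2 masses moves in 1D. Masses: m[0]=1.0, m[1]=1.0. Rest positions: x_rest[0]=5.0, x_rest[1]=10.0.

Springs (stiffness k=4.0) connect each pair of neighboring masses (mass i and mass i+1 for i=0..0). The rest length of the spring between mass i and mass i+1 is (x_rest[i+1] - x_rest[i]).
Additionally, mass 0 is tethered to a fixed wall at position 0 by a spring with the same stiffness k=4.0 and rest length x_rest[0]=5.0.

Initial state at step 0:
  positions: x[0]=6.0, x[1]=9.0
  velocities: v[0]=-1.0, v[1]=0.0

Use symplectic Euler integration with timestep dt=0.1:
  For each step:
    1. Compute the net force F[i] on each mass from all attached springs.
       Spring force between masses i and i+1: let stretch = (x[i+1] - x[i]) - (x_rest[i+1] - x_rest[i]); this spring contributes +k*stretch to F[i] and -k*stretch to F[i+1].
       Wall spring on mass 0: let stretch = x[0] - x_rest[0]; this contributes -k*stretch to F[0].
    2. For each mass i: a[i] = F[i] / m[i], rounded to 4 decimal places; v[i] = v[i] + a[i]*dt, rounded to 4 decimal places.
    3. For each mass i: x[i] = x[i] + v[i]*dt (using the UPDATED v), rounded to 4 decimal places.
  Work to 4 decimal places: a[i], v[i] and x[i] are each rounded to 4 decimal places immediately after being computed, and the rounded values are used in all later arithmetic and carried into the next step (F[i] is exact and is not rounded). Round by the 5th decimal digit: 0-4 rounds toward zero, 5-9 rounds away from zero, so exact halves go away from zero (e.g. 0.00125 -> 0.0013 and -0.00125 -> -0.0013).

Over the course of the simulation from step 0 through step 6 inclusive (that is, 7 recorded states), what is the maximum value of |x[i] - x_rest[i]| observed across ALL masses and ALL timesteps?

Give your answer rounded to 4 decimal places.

Answer: 1.0925

Derivation:
Step 0: x=[6.0000 9.0000] v=[-1.0000 0.0000]
Step 1: x=[5.7800 9.0800] v=[-2.2000 0.8000]
Step 2: x=[5.4608 9.2280] v=[-3.1920 1.4800]
Step 3: x=[5.0739 9.4253] v=[-3.8694 1.9731]
Step 4: x=[4.6581 9.6486] v=[-4.1584 2.2325]
Step 5: x=[4.2556 9.8722] v=[-4.0254 2.2363]
Step 6: x=[3.9075 10.0712] v=[-3.4810 1.9897]
Max displacement = 1.0925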